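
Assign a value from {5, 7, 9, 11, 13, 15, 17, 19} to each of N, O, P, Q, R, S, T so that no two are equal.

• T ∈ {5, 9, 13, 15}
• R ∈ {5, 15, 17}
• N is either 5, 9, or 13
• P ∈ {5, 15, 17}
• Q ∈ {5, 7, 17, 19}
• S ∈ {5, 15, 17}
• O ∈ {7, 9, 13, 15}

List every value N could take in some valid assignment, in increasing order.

9, 13

The 7 variables draw from only 7 values {5, 7, 9, 13, 15, 17, 19}, so each is used; only Q can be 19, hence Q = 19.
Among the 6 still-open variables, 7 fits only O (and all 6 values in {5, 7, 9, 13, 15, 17} must be used), so O = 7.
P, R, S share exactly the 3 values {5, 15, 17}; by pigeonhole those values go to them, so strike 5, 15, 17 from N, T.
No further eliminations apply; N can still be any of 9, 13.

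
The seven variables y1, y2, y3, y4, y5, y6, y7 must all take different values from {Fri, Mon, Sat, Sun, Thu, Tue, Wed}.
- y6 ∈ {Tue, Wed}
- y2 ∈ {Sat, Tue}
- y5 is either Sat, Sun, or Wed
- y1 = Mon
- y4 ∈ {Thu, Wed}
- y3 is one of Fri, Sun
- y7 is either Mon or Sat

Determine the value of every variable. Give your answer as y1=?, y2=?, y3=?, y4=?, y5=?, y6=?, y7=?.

y1's domain is down to {Mon}, so y1 = Mon. Remove Mon from y7.
y7 has just one choice, so y7 = Sat. Eliminate Sat elsewhere: y2, y5.
y2 has just one choice, so y2 = Tue. So y6 can't be Tue.
That leaves y6 = Wed. Eliminate Wed elsewhere: y4, y5.
That leaves y4 = Thu.
y5 must be Sun (only option left). So y3 can't be Sun.
y3's domain is down to {Fri}, so y3 = Fri.

y1=Mon, y2=Tue, y3=Fri, y4=Thu, y5=Sun, y6=Wed, y7=Sat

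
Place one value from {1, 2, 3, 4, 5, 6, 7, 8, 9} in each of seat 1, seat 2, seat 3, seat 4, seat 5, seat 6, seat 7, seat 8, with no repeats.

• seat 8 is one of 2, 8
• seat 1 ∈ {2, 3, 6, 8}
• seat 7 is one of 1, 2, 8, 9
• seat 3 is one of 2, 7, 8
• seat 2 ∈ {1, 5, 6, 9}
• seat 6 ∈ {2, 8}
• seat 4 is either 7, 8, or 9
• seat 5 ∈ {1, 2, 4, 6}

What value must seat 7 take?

1

seat 6 and seat 8 share exactly the 2 values {2, 8}; by pigeonhole those values go to them, so strike 2, 8 from seat 1, seat 3, seat 4, seat 5, seat 7.
seat 3 has just one choice, so seat 3 = 7. Eliminate 7 elsewhere: seat 4.
seat 4's domain is down to {9}, so seat 4 = 9. Remove 9 from seat 2, seat 7.
So seat 7 = 1.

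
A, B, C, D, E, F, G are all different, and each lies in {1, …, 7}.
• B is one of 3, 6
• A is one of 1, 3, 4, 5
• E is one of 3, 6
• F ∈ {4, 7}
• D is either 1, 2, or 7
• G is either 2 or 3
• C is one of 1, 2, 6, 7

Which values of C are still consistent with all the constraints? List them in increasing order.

Among the 7 variables, 5 fits only A (and all 7 values in {1, 2, 3, 4, 5, 6, 7} must be used), so A = 5.
Among the 6 still-open variables, 4 fits only F (and all 6 values in {1, 2, 3, 4, 6, 7} must be used), so F = 4.
The 2 variables B and E are confined to {3, 6}, which locks those values in; drop them from C, G.
G has just one choice, so G = 2. Remove 2 from C, D.
No further eliminations apply; C can still be any of 1, 7.

1, 7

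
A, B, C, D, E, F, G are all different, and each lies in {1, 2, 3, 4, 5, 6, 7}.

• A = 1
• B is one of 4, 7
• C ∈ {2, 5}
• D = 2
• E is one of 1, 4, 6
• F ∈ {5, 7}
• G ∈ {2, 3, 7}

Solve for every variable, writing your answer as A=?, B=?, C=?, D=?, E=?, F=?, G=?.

A=1, B=4, C=5, D=2, E=6, F=7, G=3

A must be 1 (only option left). Eliminate 1 elsewhere: E.
That leaves D = 2. So C, G can't be 2.
That leaves C = 5. Remove 5 from F.
F has just one choice, so F = 7. Remove 7 from B, G.
That leaves G = 3.
That leaves B = 4. Remove 4 from E.
E's domain is down to {6}, so E = 6.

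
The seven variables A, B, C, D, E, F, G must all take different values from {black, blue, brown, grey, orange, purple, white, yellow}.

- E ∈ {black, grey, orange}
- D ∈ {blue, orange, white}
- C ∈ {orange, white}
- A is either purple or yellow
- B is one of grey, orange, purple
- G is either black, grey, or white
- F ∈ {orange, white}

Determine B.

The 7 variables together cover exactly {black, blue, grey, orange, purple, white, yellow} — 7 values for 7 variables — and blue appears only in D's list, so D = blue.
Among the 6 still-open variables, yellow fits only A (and all 6 values in {black, grey, orange, purple, white, yellow} must be used), so A = yellow.
The 5 still-open variables draw from only 5 values {black, grey, orange, purple, white}, so each is used; only B can be purple, hence B = purple.

purple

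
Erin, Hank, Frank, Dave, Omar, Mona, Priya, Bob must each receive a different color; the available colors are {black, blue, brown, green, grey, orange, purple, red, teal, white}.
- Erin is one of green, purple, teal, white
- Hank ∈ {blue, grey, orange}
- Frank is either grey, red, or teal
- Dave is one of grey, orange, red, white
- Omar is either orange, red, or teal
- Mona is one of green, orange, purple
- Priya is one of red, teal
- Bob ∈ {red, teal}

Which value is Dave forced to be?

white

The 8 variables together cover exactly {blue, green, grey, orange, purple, red, teal, white} — 8 values for 8 variables — and blue appears only in Hank's list, so Hank = blue.
The 2 variables Priya and Bob are confined to {red, teal}, which locks those values in; drop them from Erin, Frank, Dave, Omar.
Frank's domain is down to {grey}, so Frank = grey. Remove grey from Dave.
Omar must be orange (only option left). Strike orange from Dave, Mona.
So Dave = white.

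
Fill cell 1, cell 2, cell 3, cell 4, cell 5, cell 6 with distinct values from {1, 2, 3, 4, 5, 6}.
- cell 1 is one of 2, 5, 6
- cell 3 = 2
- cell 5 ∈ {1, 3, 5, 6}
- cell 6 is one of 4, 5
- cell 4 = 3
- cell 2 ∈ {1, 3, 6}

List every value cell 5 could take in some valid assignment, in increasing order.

1, 5, 6

cell 3 has just one choice, so cell 3 = 2. Strike 2 from cell 1.
cell 4's domain is down to {3}, so cell 4 = 3. So cell 2, cell 5 can't be 3.
The 4 still-open variables draw from only 4 values {1, 4, 5, 6}, so each is used; only cell 6 can be 4, hence cell 6 = 4.
No further eliminations apply; cell 5 can still be any of 1, 5, 6.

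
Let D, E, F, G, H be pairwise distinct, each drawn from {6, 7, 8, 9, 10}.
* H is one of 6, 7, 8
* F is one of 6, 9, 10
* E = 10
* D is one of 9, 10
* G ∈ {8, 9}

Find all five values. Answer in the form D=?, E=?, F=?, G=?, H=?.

D=9, E=10, F=6, G=8, H=7

E must be 10 (only option left). Eliminate 10 elsewhere: D, F.
That leaves D = 9. Strike 9 from F, G.
F's domain is down to {6}, so F = 6. Remove 6 from H.
G's domain is down to {8}, so G = 8. Remove 8 from H.
H's domain is down to {7}, so H = 7.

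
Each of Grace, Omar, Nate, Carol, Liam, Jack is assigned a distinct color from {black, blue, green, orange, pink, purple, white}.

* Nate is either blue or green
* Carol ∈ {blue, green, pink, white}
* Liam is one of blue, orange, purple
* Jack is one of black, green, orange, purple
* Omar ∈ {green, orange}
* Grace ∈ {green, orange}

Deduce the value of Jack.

black

Grace and Omar share exactly the 2 values {green, orange}; by pigeonhole those values go to them, so strike green, orange from Nate, Carol, Liam, Jack.
Nate must be blue (only option left). So Carol, Liam can't be blue.
Liam must be purple (only option left). Eliminate purple elsewhere: Jack.
So Jack = black.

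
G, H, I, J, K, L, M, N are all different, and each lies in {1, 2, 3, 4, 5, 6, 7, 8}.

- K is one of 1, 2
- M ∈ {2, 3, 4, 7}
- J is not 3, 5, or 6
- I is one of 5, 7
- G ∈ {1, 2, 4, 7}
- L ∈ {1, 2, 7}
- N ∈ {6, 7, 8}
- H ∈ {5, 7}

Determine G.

4

Among the 8 variables, 3 fits only M (and all 8 values in {1, 2, 3, 4, 5, 6, 7, 8} must be used), so M = 3.
Among the 7 still-open variables, 6 fits only N (and all 7 values in {1, 2, 4, 5, 6, 7, 8} must be used), so N = 6.
The 6 still-open variables draw from only 6 values {1, 2, 4, 5, 7, 8}, so each is used; only J can be 8, hence J = 8.
The 5 still-open variables together cover exactly {1, 2, 4, 5, 7} — 5 values for 5 variables — and 4 appears only in G's list, so G = 4.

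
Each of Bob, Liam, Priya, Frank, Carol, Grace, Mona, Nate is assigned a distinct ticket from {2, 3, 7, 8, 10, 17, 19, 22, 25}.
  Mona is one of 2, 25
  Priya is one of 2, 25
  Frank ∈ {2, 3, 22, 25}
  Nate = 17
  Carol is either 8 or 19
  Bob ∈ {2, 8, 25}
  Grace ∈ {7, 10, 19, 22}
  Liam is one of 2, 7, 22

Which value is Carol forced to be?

Nate has just one choice, so Nate = 17.
The 2 variables Priya and Mona are confined to {2, 25}, which locks those values in; drop them from Bob, Liam, Frank.
That leaves Bob = 8. Eliminate 8 elsewhere: Carol.
So Carol = 19.

19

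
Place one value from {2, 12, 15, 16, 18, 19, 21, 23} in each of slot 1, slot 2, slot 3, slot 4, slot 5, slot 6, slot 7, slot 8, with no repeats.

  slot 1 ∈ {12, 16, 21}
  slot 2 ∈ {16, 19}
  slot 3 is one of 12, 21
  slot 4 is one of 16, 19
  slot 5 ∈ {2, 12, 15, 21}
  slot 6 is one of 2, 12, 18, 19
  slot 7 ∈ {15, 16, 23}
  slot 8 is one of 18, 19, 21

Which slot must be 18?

slot 8

The 8 variables together cover exactly {2, 12, 15, 16, 18, 19, 21, 23} — 8 values for 8 variables — and 23 appears only in slot 7's list, so slot 7 = 23.
Among the 7 still-open variables, 15 fits only slot 5 (and all 7 values in {2, 12, 15, 16, 18, 19, 21} must be used), so slot 5 = 15.
The 6 still-open variables together cover exactly {2, 12, 16, 18, 19, 21} — 6 values for 6 variables — and 2 appears only in slot 6's list, so slot 6 = 2.
Among the 5 still-open variables, 18 fits only slot 8 (and all 5 values in {12, 16, 18, 19, 21} must be used), so slot 8 = 18.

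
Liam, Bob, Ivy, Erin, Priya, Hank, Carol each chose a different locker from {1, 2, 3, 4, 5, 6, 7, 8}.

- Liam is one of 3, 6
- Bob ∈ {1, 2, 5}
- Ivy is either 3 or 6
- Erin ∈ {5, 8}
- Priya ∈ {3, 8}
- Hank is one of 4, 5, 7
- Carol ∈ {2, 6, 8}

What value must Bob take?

1

Liam and Ivy share exactly the 2 values {3, 6}; by pigeonhole those values go to them, so strike 3, 6 from Priya, Carol.
Priya's domain is down to {8}, so Priya = 8. Eliminate 8 elsewhere: Erin, Carol.
Carol must be 2 (only option left). Strike 2 from Bob.
Erin has just one choice, so Erin = 5. Eliminate 5 elsewhere: Bob, Hank.
So Bob = 1.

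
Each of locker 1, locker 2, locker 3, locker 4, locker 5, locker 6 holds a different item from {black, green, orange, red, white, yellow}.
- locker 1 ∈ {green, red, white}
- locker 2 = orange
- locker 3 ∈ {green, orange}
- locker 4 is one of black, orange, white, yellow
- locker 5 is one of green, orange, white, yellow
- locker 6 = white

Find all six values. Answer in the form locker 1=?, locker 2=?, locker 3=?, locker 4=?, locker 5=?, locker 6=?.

locker 2 has just one choice, so locker 2 = orange. Remove orange from locker 3, locker 4, locker 5.
locker 3's domain is down to {green}, so locker 3 = green. Strike green from locker 1, locker 5.
locker 6's domain is down to {white}, so locker 6 = white. Remove white from locker 1, locker 4, locker 5.
locker 1 has just one choice, so locker 1 = red.
locker 5 has just one choice, so locker 5 = yellow. So locker 4 can't be yellow.
That leaves locker 4 = black.

locker 1=red, locker 2=orange, locker 3=green, locker 4=black, locker 5=yellow, locker 6=white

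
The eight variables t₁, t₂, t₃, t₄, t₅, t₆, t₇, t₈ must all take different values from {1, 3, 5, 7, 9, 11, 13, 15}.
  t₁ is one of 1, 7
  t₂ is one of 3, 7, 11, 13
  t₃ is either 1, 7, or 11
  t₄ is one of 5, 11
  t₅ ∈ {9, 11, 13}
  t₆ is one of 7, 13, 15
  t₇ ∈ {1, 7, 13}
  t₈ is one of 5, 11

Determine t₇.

13

Among the 8 variables, 3 fits only t₂ (and all 8 values in {1, 3, 5, 7, 9, 11, 13, 15} must be used), so t₂ = 3.
Among the 7 still-open variables, 9 fits only t₅ (and all 7 values in {1, 5, 7, 9, 11, 13, 15} must be used), so t₅ = 9.
The 6 still-open variables together cover exactly {1, 5, 7, 11, 13, 15} — 6 values for 6 variables — and 15 appears only in t₆'s list, so t₆ = 15.
The 5 still-open variables together cover exactly {1, 5, 7, 11, 13} — 5 values for 5 variables — and 13 appears only in t₇'s list, so t₇ = 13.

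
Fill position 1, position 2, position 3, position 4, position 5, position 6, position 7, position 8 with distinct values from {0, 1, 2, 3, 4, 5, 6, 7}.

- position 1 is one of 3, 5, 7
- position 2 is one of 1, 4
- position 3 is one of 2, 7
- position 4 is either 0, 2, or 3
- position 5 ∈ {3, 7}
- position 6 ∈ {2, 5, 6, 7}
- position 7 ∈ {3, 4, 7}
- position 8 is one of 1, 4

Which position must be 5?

The 8 variables draw from only 8 values {0, 1, 2, 3, 4, 5, 6, 7}, so each is used; only position 4 can be 0, hence position 4 = 0.
Among the 7 still-open variables, 6 fits only position 6 (and all 7 values in {1, 2, 3, 4, 5, 6, 7} must be used), so position 6 = 6.
The 6 still-open variables draw from only 6 values {1, 2, 3, 4, 5, 7}, so each is used; only position 3 can be 2, hence position 3 = 2.
The 5 still-open variables together cover exactly {1, 3, 4, 5, 7} — 5 values for 5 variables — and 5 appears only in position 1's list, so position 1 = 5.

position 1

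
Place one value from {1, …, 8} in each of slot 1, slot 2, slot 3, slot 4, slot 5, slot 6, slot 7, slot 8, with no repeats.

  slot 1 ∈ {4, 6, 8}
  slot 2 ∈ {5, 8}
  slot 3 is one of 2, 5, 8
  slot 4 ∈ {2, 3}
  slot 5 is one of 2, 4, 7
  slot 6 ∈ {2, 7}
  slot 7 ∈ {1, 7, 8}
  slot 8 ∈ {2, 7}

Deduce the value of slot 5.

The 8 variables draw from only 8 values {1, 2, 3, 4, 5, 6, 7, 8}, so each is used; only slot 7 can be 1, hence slot 7 = 1.
The 7 still-open variables draw from only 7 values {2, 3, 4, 5, 6, 7, 8}, so each is used; only slot 4 can be 3, hence slot 4 = 3.
The 6 still-open variables draw from only 6 values {2, 4, 5, 6, 7, 8}, so each is used; only slot 1 can be 6, hence slot 1 = 6.
The 5 still-open variables draw from only 5 values {2, 4, 5, 7, 8}, so each is used; only slot 5 can be 4, hence slot 5 = 4.

4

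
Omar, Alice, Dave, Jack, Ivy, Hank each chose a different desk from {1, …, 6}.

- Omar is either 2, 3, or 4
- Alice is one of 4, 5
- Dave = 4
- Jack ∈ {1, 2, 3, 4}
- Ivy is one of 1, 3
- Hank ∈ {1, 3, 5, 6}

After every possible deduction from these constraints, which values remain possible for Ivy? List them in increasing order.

1, 3

Dave's domain is down to {4}, so Dave = 4. So Omar, Alice, Jack can't be 4.
Alice has just one choice, so Alice = 5. Eliminate 5 elsewhere: Hank.
The 4 still-open variables together cover exactly {1, 2, 3, 6} — 4 values for 4 variables — and 6 appears only in Hank's list, so Hank = 6.
No further eliminations apply; Ivy can still be any of 1, 3.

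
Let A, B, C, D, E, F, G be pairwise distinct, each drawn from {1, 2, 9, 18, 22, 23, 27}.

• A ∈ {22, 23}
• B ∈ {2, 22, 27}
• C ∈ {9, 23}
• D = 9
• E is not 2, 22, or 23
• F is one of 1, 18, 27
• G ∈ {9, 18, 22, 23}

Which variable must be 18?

G

D's domain is down to {9}, so D = 9. Remove 9 from C, E, G.
C has just one choice, so C = 23. Strike 23 from A, G.
A has just one choice, so A = 22. Eliminate 22 elsewhere: B, G.
So 18 goes to G.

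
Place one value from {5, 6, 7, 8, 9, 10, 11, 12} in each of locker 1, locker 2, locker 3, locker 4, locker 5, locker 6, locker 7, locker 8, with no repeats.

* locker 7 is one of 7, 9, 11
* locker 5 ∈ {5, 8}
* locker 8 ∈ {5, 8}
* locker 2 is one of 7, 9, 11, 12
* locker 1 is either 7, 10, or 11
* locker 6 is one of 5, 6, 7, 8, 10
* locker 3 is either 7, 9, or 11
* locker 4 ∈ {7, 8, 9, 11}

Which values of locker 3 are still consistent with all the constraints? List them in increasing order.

Among the 8 variables, 6 fits only locker 6 (and all 8 values in {5, 6, 7, 8, 9, 10, 11, 12} must be used), so locker 6 = 6.
The 7 still-open variables draw from only 7 values {5, 7, 8, 9, 10, 11, 12}, so each is used; only locker 1 can be 10, hence locker 1 = 10.
Among the 6 still-open variables, 12 fits only locker 2 (and all 6 values in {5, 7, 8, 9, 11, 12} must be used), so locker 2 = 12.
The 2 variables locker 5 and locker 8 are confined to {5, 8}, which locks those values in; drop them from locker 4.
No further eliminations apply; locker 3 can still be any of 7, 9, 11.

7, 9, 11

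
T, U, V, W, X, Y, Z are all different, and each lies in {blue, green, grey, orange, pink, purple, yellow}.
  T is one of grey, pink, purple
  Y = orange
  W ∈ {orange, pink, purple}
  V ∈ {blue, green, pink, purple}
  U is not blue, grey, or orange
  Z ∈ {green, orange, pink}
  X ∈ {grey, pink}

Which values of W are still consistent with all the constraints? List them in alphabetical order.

pink, purple

Y must be orange (only option left). Eliminate orange elsewhere: W, Z.
Among the 6 still-open variables, blue fits only V (and all 6 values in {blue, green, grey, pink, purple, yellow} must be used), so V = blue.
The 5 still-open variables draw from only 5 values {green, grey, pink, purple, yellow}, so each is used; only U can be yellow, hence U = yellow.
The 4 still-open variables draw from only 4 values {green, grey, pink, purple}, so each is used; only Z can be green, hence Z = green.
No further eliminations apply; W can still be any of pink, purple.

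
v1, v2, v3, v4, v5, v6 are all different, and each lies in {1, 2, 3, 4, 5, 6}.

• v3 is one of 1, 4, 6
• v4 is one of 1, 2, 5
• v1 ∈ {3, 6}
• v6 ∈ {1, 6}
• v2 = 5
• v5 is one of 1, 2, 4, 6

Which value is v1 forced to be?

v2's domain is down to {5}, so v2 = 5. Eliminate 5 elsewhere: v4.
The 5 still-open variables draw from only 5 values {1, 2, 3, 4, 6}, so each is used; only v1 can be 3, hence v1 = 3.

3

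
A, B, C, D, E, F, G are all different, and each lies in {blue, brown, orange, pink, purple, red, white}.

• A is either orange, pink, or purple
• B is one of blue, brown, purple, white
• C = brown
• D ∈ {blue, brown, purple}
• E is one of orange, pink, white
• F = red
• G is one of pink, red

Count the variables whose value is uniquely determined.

3

C must be brown (only option left). Strike brown from B, D.
F must be red (only option left). Remove red from G.
G's domain is down to {pink}, so G = pink. Eliminate pink elsewhere: A, E.
Determined: C=brown, F=red, G=pink. The other variables each still have more than one consistent value. That makes 3.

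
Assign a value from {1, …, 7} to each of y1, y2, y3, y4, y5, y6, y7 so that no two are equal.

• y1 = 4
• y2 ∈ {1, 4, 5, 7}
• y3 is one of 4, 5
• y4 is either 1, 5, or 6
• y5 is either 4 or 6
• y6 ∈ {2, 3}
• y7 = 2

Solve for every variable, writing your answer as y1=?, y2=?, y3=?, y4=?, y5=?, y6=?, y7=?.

y1=4, y2=7, y3=5, y4=1, y5=6, y6=3, y7=2

y1's domain is down to {4}, so y1 = 4. Strike 4 from y2, y3, y5.
y3 has just one choice, so y3 = 5. Remove 5 from y2, y4.
y5 must be 6 (only option left). Strike 6 from y4.
That leaves y7 = 2. Remove 2 from y6.
y4's domain is down to {1}, so y4 = 1. Remove 1 from y2.
y6's domain is down to {3}, so y6 = 3.
y2 has just one choice, so y2 = 7.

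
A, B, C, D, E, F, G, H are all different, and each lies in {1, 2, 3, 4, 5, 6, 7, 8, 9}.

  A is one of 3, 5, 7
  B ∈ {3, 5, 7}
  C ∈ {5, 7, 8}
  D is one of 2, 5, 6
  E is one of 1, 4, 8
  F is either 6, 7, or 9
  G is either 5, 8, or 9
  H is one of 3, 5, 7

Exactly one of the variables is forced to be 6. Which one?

F

A, B, H between them cover only {3, 5, 7} — a naked triple. Remove those values from C, D, F, G.
C must be 8 (only option left). Strike 8 from E, G.
G's domain is down to {9}, so G = 9. Strike 9 from F.
So 6 goes to F.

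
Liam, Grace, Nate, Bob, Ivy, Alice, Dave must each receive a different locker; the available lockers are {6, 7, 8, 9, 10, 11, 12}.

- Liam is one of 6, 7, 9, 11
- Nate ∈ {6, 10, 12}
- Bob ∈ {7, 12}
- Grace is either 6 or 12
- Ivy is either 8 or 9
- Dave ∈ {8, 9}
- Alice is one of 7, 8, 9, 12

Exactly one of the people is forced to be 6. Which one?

Grace

The 7 variables together cover exactly {6, 7, 8, 9, 10, 11, 12} — 7 values for 7 variables — and 10 appears only in Nate's list, so Nate = 10.
Among the 6 still-open variables, 11 fits only Liam (and all 6 values in {6, 7, 8, 9, 11, 12} must be used), so Liam = 11.
Among the 5 still-open variables, 6 fits only Grace (and all 5 values in {6, 7, 8, 9, 12} must be used), so Grace = 6.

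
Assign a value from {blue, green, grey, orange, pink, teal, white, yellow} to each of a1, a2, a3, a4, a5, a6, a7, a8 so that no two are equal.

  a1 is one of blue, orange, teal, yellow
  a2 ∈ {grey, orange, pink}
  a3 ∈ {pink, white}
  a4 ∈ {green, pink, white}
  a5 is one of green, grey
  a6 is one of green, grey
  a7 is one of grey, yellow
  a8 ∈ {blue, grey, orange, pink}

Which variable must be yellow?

The 8 variables together cover exactly {blue, green, grey, orange, pink, teal, white, yellow} — 8 values for 8 variables — and teal appears only in a1's list, so a1 = teal.
The 7 still-open variables together cover exactly {blue, green, grey, orange, pink, white, yellow} — 7 values for 7 variables — and blue appears only in a8's list, so a8 = blue.
The 6 still-open variables together cover exactly {green, grey, orange, pink, white, yellow} — 6 values for 6 variables — and orange appears only in a2's list, so a2 = orange.
The 5 still-open variables draw from only 5 values {green, grey, pink, white, yellow}, so each is used; only a7 can be yellow, hence a7 = yellow.

a7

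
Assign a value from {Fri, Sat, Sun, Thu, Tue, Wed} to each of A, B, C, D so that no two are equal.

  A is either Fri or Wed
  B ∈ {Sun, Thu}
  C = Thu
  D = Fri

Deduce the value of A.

C's domain is down to {Thu}, so C = Thu. Eliminate Thu elsewhere: B.
D must be Fri (only option left). Eliminate Fri elsewhere: A.
So A = Wed.

Wed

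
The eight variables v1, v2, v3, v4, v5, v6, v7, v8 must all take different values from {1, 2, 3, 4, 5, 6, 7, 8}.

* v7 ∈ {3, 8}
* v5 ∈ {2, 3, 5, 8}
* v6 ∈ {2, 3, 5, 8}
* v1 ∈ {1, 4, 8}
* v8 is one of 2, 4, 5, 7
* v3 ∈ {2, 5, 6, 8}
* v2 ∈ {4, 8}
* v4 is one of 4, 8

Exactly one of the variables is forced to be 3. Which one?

v7

The 8 variables draw from only 8 values {1, 2, 3, 4, 5, 6, 7, 8}, so each is used; only v1 can be 1, hence v1 = 1.
Among the 7 still-open variables, 6 fits only v3 (and all 7 values in {2, 3, 4, 5, 6, 7, 8} must be used), so v3 = 6.
The 6 still-open variables draw from only 6 values {2, 3, 4, 5, 7, 8}, so each is used; only v8 can be 7, hence v8 = 7.
v2 and v4 share exactly the 2 values {4, 8}; by pigeonhole those values go to them, so strike 4, 8 from v5, v6, v7.
So 3 goes to v7.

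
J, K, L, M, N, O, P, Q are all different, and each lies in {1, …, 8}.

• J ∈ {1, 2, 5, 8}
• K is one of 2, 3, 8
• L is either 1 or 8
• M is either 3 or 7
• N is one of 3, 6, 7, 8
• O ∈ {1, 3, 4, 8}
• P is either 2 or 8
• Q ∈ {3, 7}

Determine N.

6

The 8 variables together cover exactly {1, 2, 3, 4, 5, 6, 7, 8} — 8 values for 8 variables — and 4 appears only in O's list, so O = 4.
The 7 still-open variables draw from only 7 values {1, 2, 3, 5, 6, 7, 8}, so each is used; only J can be 5, hence J = 5.
The 6 still-open variables together cover exactly {1, 2, 3, 6, 7, 8} — 6 values for 6 variables — and 1 appears only in L's list, so L = 1.
The 5 still-open variables draw from only 5 values {2, 3, 6, 7, 8}, so each is used; only N can be 6, hence N = 6.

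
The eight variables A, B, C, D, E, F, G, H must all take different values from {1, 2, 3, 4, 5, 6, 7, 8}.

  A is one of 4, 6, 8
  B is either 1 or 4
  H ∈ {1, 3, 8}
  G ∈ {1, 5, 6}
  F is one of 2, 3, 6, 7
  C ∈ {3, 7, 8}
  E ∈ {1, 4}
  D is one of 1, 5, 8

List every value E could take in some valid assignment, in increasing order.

1, 4

Among the 8 variables, 2 fits only F (and all 8 values in {1, 2, 3, 4, 5, 6, 7, 8} must be used), so F = 2.
The 7 still-open variables draw from only 7 values {1, 3, 4, 5, 6, 7, 8}, so each is used; only C can be 7, hence C = 7.
The 6 still-open variables together cover exactly {1, 3, 4, 5, 6, 8} — 6 values for 6 variables — and 3 appears only in H's list, so H = 3.
The 2 variables B and E are confined to {1, 4}, which locks those values in; drop them from A, D, G.
No further eliminations apply; E can still be any of 1, 4.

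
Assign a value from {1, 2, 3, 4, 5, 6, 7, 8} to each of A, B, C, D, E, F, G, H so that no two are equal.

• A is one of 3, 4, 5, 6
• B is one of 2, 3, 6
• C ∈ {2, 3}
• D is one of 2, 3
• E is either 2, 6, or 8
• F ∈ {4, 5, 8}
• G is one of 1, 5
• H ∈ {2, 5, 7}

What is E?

8

The 8 variables draw from only 8 values {1, 2, 3, 4, 5, 6, 7, 8}, so each is used; only G can be 1, hence G = 1.
Among the 7 still-open variables, 7 fits only H (and all 7 values in {2, 3, 4, 5, 6, 7, 8} must be used), so H = 7.
C and D between them cover only {2, 3} — a naked pair. Remove those values from A, B, E.
That leaves B = 6. Remove 6 from A, E.
So E = 8.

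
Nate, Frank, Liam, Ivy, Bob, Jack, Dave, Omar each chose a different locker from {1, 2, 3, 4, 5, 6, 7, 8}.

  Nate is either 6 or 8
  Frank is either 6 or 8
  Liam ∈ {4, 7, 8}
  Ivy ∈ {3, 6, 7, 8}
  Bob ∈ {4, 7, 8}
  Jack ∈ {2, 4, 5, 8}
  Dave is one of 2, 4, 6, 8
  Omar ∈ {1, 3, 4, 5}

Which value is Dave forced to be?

Among the 8 variables, 1 fits only Omar (and all 8 values in {1, 2, 3, 4, 5, 6, 7, 8} must be used), so Omar = 1.
The 7 still-open variables draw from only 7 values {2, 3, 4, 5, 6, 7, 8}, so each is used; only Ivy can be 3, hence Ivy = 3.
The 6 still-open variables draw from only 6 values {2, 4, 5, 6, 7, 8}, so each is used; only Jack can be 5, hence Jack = 5.
The 5 still-open variables together cover exactly {2, 4, 6, 7, 8} — 5 values for 5 variables — and 2 appears only in Dave's list, so Dave = 2.

2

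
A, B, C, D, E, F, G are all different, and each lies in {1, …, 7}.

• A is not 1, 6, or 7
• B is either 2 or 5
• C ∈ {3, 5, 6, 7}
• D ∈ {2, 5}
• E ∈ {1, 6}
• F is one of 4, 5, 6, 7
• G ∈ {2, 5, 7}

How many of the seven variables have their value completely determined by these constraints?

Among the 7 variables, 1 fits only E (and all 7 values in {1, 2, 3, 4, 5, 6, 7} must be used), so E = 1.
The 2 variables B and D are confined to {2, 5}, which locks those values in; drop them from A, C, F, G.
G must be 7 (only option left). Strike 7 from C, F.
Determined: E=1, G=7. The other variables each still have more than one consistent value. That makes 2.

2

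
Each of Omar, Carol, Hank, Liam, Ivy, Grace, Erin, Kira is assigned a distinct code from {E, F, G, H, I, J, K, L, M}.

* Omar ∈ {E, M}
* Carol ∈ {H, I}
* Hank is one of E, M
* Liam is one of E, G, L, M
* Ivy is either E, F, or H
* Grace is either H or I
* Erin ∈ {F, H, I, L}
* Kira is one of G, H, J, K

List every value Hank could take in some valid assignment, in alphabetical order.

E, M

Omar and Hank share exactly the 2 values {E, M}; by pigeonhole those values go to them, so strike E, M from Liam, Ivy.
Carol and Grace share exactly the 2 values {H, I}; by pigeonhole those values go to them, so strike H, I from Ivy, Erin, Kira.
Ivy's domain is down to {F}, so Ivy = F. Strike F from Erin.
Erin's domain is down to {L}, so Erin = L. Strike L from Liam.
Liam must be G (only option left). Strike G from Kira.
No further eliminations apply; Hank can still be any of E, M.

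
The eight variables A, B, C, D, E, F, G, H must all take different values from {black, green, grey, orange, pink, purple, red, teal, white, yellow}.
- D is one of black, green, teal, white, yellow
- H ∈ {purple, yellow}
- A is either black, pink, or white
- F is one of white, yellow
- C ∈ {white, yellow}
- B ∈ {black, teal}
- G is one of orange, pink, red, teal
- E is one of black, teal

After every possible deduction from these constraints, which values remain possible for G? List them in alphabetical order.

orange, red

B and E between them cover only {black, teal} — a naked pair. Remove those values from A, D, G.
The 2 variables C and F are confined to {white, yellow}, which locks those values in; drop them from A, D, H.
That leaves A = pink. Remove pink from G.
D's domain is down to {green}, so D = green.
H has just one choice, so H = purple.
No further eliminations apply; G can still be any of orange, red.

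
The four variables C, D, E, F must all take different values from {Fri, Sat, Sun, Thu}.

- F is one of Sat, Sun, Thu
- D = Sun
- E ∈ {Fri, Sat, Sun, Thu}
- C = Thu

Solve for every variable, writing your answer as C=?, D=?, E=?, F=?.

C=Thu, D=Sun, E=Fri, F=Sat

C has just one choice, so C = Thu. Eliminate Thu elsewhere: E, F.
That leaves D = Sun. Strike Sun from E, F.
F's domain is down to {Sat}, so F = Sat. So E can't be Sat.
That leaves E = Fri.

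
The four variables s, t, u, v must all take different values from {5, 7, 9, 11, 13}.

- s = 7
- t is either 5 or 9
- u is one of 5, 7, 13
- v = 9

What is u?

s must be 7 (only option left). Strike 7 from u.
v's domain is down to {9}, so v = 9. Eliminate 9 elsewhere: t.
t has just one choice, so t = 5. So u can't be 5.
So u = 13.

13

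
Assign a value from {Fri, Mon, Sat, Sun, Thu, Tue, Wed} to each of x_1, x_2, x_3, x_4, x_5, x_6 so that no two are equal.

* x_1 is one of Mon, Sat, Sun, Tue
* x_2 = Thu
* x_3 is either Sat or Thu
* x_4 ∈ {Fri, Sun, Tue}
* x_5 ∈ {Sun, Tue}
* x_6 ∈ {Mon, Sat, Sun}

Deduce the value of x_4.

Fri

x_2's domain is down to {Thu}, so x_2 = Thu. Eliminate Thu elsewhere: x_3.
x_3 must be Sat (only option left). Remove Sat from x_1, x_6.
The 4 still-open variables together cover exactly {Fri, Mon, Sun, Tue} — 4 values for 4 variables — and Fri appears only in x_4's list, so x_4 = Fri.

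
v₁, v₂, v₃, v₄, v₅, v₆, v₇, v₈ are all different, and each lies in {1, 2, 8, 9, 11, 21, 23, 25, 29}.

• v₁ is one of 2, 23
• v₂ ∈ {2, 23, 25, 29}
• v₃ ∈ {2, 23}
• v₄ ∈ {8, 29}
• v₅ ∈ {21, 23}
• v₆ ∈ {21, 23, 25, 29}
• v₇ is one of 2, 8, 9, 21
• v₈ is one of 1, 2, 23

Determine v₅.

Among the 8 variables, 1 fits only v₈ (and all 8 values in {1, 2, 8, 9, 21, 23, 25, 29} must be used), so v₈ = 1.
The 7 still-open variables draw from only 7 values {2, 8, 9, 21, 23, 25, 29}, so each is used; only v₇ can be 9, hence v₇ = 9.
Among the 6 still-open variables, 8 fits only v₄ (and all 6 values in {2, 8, 21, 23, 25, 29} must be used), so v₄ = 8.
v₁ and v₃ share exactly the 2 values {2, 23}; by pigeonhole those values go to them, so strike 2, 23 from v₂, v₅, v₆.
So v₅ = 21.

21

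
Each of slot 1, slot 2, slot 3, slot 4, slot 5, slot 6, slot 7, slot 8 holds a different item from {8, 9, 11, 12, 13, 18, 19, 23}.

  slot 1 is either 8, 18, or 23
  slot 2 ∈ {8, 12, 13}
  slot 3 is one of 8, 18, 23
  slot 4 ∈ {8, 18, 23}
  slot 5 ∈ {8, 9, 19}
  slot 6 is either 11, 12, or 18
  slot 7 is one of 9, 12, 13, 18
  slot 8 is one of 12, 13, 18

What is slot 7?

9

The 8 variables together cover exactly {8, 9, 11, 12, 13, 18, 19, 23} — 8 values for 8 variables — and 11 appears only in slot 6's list, so slot 6 = 11.
The 7 still-open variables together cover exactly {8, 9, 12, 13, 18, 19, 23} — 7 values for 7 variables — and 19 appears only in slot 5's list, so slot 5 = 19.
The 6 still-open variables together cover exactly {8, 9, 12, 13, 18, 23} — 6 values for 6 variables — and 9 appears only in slot 7's list, so slot 7 = 9.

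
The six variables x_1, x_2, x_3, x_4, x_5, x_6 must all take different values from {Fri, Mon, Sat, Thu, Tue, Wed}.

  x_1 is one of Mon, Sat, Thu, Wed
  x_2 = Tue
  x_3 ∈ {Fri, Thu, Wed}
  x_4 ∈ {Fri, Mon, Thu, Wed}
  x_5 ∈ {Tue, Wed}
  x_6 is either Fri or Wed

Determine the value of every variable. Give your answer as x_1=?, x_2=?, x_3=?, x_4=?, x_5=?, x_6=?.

x_1=Sat, x_2=Tue, x_3=Thu, x_4=Mon, x_5=Wed, x_6=Fri

x_2's domain is down to {Tue}, so x_2 = Tue. Strike Tue from x_5.
That leaves x_5 = Wed. Remove Wed from x_1, x_3, x_4, x_6.
That leaves x_6 = Fri. Remove Fri from x_3, x_4.
x_3's domain is down to {Thu}, so x_3 = Thu. Strike Thu from x_1, x_4.
x_4 must be Mon (only option left). Strike Mon from x_1.
x_1's domain is down to {Sat}, so x_1 = Sat.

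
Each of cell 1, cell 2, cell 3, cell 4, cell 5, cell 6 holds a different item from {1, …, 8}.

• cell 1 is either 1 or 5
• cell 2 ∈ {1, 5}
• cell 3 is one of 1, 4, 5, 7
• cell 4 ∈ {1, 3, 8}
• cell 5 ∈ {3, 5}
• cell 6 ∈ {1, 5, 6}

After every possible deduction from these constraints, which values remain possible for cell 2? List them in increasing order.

1, 5

cell 1 and cell 2 share exactly the 2 values {1, 5}; by pigeonhole those values go to them, so strike 1, 5 from cell 3, cell 4, cell 5, cell 6.
That leaves cell 5 = 3. So cell 4 can't be 3.
That leaves cell 6 = 6.
That leaves cell 4 = 8.
No further eliminations apply; cell 2 can still be any of 1, 5.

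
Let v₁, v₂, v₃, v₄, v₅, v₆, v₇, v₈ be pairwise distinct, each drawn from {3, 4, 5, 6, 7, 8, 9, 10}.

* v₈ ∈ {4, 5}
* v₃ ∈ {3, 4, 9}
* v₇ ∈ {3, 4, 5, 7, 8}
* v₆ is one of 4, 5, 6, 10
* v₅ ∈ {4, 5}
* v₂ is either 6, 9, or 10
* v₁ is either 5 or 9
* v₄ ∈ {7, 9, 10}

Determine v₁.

Among the 8 variables, 8 fits only v₇ (and all 8 values in {3, 4, 5, 6, 7, 8, 9, 10} must be used), so v₇ = 8.
The 7 still-open variables together cover exactly {3, 4, 5, 6, 7, 9, 10} — 7 values for 7 variables — and 3 appears only in v₃'s list, so v₃ = 3.
The 6 still-open variables draw from only 6 values {4, 5, 6, 7, 9, 10}, so each is used; only v₄ can be 7, hence v₄ = 7.
v₅ and v₈ share exactly the 2 values {4, 5}; by pigeonhole those values go to them, so strike 4, 5 from v₁, v₆.
So v₁ = 9.

9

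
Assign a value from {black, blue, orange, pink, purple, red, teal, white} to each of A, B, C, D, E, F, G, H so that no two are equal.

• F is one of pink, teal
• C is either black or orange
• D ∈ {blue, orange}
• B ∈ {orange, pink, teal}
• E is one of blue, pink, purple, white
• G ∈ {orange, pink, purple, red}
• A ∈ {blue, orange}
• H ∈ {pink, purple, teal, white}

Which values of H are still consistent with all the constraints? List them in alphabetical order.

Among the 8 variables, black fits only C (and all 8 values in {black, blue, orange, pink, purple, red, teal, white} must be used), so C = black.
The 7 still-open variables draw from only 7 values {blue, orange, pink, purple, red, teal, white}, so each is used; only G can be red, hence G = red.
A and D share exactly the 2 values {blue, orange}; by pigeonhole those values go to them, so strike blue, orange from B, E.
B and F share exactly the 2 values {pink, teal}; by pigeonhole those values go to them, so strike pink, teal from E, H.
No further eliminations apply; H can still be any of purple, white.

purple, white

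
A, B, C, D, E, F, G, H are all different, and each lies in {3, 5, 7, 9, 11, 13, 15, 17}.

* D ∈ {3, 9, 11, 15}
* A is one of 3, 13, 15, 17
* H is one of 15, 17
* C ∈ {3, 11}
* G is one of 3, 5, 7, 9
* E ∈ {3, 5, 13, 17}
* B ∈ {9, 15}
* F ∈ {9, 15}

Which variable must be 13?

A

Among the 8 variables, 7 fits only G (and all 8 values in {3, 5, 7, 9, 11, 13, 15, 17} must be used), so G = 7.
The 7 still-open variables together cover exactly {3, 5, 9, 11, 13, 15, 17} — 7 values for 7 variables — and 5 appears only in E's list, so E = 5.
The 6 still-open variables together cover exactly {3, 9, 11, 13, 15, 17} — 6 values for 6 variables — and 13 appears only in A's list, so A = 13.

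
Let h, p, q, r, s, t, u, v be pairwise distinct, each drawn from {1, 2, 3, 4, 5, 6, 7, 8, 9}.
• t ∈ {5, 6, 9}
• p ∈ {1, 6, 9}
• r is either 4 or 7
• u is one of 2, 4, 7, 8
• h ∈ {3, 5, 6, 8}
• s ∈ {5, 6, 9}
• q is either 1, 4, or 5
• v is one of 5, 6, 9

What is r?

s, t, v share exactly the 3 values {5, 6, 9}; by pigeonhole those values go to them, so strike 5, 6, 9 from h, p, q.
That leaves p = 1. So q can't be 1.
q must be 4 (only option left). Remove 4 from r, u.
So r = 7.

7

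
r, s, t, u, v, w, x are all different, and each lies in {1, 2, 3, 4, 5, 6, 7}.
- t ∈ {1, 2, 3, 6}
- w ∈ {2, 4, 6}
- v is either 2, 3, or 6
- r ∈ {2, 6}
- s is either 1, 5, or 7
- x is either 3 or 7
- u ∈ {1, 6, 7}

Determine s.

The 7 variables draw from only 7 values {1, 2, 3, 4, 5, 6, 7}, so each is used; only w can be 4, hence w = 4.
Among the 6 still-open variables, 5 fits only s (and all 6 values in {1, 2, 3, 5, 6, 7} must be used), so s = 5.

5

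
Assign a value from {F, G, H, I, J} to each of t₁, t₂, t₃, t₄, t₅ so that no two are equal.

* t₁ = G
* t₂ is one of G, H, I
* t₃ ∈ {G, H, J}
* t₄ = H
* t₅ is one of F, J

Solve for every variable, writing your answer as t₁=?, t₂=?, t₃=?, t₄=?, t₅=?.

t₁ must be G (only option left). Eliminate G elsewhere: t₂, t₃.
t₄ must be H (only option left). Eliminate H elsewhere: t₂, t₃.
That leaves t₂ = I.
t₃'s domain is down to {J}, so t₃ = J. So t₅ can't be J.
That leaves t₅ = F.

t₁=G, t₂=I, t₃=J, t₄=H, t₅=F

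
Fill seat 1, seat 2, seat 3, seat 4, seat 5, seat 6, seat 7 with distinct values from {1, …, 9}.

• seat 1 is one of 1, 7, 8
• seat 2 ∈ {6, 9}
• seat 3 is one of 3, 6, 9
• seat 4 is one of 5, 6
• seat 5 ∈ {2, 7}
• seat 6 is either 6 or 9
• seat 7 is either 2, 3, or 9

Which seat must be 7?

seat 5

seat 2 and seat 6 between them cover only {6, 9} — a naked pair. Remove those values from seat 3, seat 4, seat 7.
seat 3's domain is down to {3}, so seat 3 = 3. Remove 3 from seat 7.
That leaves seat 4 = 5.
seat 7's domain is down to {2}, so seat 7 = 2. Eliminate 2 elsewhere: seat 5.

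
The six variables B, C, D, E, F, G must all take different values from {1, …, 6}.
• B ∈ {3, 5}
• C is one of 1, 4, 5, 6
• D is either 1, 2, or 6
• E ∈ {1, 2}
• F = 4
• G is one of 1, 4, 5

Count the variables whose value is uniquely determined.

F has just one choice, so F = 4. Eliminate 4 elsewhere: C, G.
The 5 still-open variables draw from only 5 values {1, 2, 3, 5, 6}, so each is used; only B can be 3, hence B = 3.
Determined: B=3, F=4. The other variables each still have more than one consistent value. That makes 2.

2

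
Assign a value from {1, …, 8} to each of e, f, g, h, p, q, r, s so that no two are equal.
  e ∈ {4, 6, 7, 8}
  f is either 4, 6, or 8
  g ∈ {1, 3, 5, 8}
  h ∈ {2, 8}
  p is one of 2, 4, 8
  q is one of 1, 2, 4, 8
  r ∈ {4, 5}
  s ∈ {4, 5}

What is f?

6

Among the 8 variables, 3 fits only g (and all 8 values in {1, 2, 3, 4, 5, 6, 7, 8} must be used), so g = 3.
The 7 still-open variables together cover exactly {1, 2, 4, 5, 6, 7, 8} — 7 values for 7 variables — and 1 appears only in q's list, so q = 1.
Among the 6 still-open variables, 7 fits only e (and all 6 values in {2, 4, 5, 6, 7, 8} must be used), so e = 7.
The 5 still-open variables draw from only 5 values {2, 4, 5, 6, 8}, so each is used; only f can be 6, hence f = 6.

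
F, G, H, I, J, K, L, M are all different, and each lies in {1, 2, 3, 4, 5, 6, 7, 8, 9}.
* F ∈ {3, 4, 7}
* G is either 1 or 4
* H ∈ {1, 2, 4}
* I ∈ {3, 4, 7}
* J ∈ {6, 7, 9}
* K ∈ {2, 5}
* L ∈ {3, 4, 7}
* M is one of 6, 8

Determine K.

5

F, I, L between them cover only {3, 4, 7} — a naked triple. Remove those values from G, H, J.
G has just one choice, so G = 1. So H can't be 1.
H must be 2 (only option left). So K can't be 2.
So K = 5.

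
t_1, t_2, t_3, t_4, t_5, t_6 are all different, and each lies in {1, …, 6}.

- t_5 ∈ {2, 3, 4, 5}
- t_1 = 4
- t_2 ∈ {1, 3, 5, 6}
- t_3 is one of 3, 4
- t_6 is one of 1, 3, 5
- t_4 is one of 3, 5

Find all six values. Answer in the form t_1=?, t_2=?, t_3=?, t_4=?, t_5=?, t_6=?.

t_1=4, t_2=6, t_3=3, t_4=5, t_5=2, t_6=1

t_1 has just one choice, so t_1 = 4. Remove 4 from t_3, t_5.
t_3 must be 3 (only option left). So t_2, t_4, t_5, t_6 can't be 3.
t_4's domain is down to {5}, so t_4 = 5. Strike 5 from t_2, t_5, t_6.
t_5 must be 2 (only option left).
t_6's domain is down to {1}, so t_6 = 1. Strike 1 from t_2.
That leaves t_2 = 6.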